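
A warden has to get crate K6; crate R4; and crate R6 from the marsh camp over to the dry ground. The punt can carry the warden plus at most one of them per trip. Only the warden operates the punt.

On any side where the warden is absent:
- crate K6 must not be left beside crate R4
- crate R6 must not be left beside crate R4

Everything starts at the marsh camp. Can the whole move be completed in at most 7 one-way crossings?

Yes — this plan uses 7 crossings (≤ 7):
1. Warden goes to the dry ground with crate R4.
2. Warden goes back to the marsh camp alone.
3. Warden goes to the dry ground with crate K6.
4. Warden goes back to the marsh camp with crate R4.
5. Warden goes to the dry ground with crate R6.
6. Warden goes back to the marsh camp alone.
7. Warden goes to the dry ground with crate R4.

Yes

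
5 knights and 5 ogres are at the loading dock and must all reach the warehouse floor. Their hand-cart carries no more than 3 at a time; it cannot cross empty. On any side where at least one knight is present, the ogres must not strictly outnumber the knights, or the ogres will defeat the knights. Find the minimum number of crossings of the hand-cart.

Counting alone: each trip to the warehouse floor takes at most 3 across and each return brings at least 1 back, so after t trips out (and t−1 returns) at most 3t − (t−1) of the 10 are across; that first reaches 10 at t = 5, so at least 9 crossings are needed.
The safety rule pushes this higher. Following every safe sequence of crossings, the most of the 10 that can be at the warehouse floor as the hand-cart arrives there on crossing 9 is 9 — never all 10.
So no plan with fewer than 11 crossings exists, and this one achieves 11:
1. 2 ogres → the warehouse floor.  (the loading dock: 5K 3O; the warehouse floor: 0K 2O)
2. 1 ogre ← the loading dock.  (the loading dock: 5K 4O; the warehouse floor: 0K 1O)
3. 3 ogres → the warehouse floor.  (the loading dock: 5K 1O; the warehouse floor: 0K 4O)
4. 1 ogre ← the loading dock.  (the loading dock: 5K 2O; the warehouse floor: 0K 3O)
5. 3 knights → the warehouse floor.  (the loading dock: 2K 2O; the warehouse floor: 3K 3O)
6. 1 knight and 1 ogre ← the loading dock.  (the loading dock: 3K 3O; the warehouse floor: 2K 2O)
7. 3 knights → the warehouse floor.  (the loading dock: 0K 3O; the warehouse floor: 5K 2O)
8. 1 ogre ← the loading dock.  (the loading dock: 0K 4O; the warehouse floor: 5K 1O)
9. 2 ogres → the warehouse floor.  (the loading dock: 0K 2O; the warehouse floor: 5K 3O)
10. 1 ogre ← the loading dock.  (the loading dock: 0K 3O; the warehouse floor: 5K 2O)
11. 3 ogres → the warehouse floor.  (the loading dock: 0K 0O; the warehouse floor: 5K 5O)

11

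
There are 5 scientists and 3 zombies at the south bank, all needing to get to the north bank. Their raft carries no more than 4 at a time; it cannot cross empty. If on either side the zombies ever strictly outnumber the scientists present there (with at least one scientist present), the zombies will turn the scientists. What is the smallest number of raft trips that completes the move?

5

Counting alone: each trip to the north bank takes at most 4 across and each return brings at least 1 back, so after t trips out (and t−1 returns) at most 4t − (t−1) of the 8 are across; that first reaches 8 at t = 3, so at least 5 crossings are needed.
The plan below uses exactly 5 crossings, so it is optimal:
1. 2 zombies → the north bank.  (the south bank: 5S 1Z; the north bank: 0S 2Z)
2. 1 zombie ← the south bank.  (the south bank: 5S 2Z; the north bank: 0S 1Z)
3. 3 scientists and 1 zombie → the north bank.  (the south bank: 2S 1Z; the north bank: 3S 2Z)
4. 1 zombie ← the south bank.  (the south bank: 2S 2Z; the north bank: 3S 1Z)
5. 2 scientists and 2 zombies → the north bank.  (the south bank: 0S 0Z; the north bank: 5S 3Z)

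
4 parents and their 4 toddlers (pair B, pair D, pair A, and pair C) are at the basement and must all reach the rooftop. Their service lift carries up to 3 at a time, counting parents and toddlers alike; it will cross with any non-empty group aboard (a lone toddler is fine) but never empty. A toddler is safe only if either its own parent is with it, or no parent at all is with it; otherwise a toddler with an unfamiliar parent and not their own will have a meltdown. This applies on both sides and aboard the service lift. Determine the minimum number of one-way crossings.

Counting alone: each trip to the rooftop takes at most 3 across and each return brings at least 1 back, so after t trips out (and t−1 returns) at most 3t − (t−1) of the 8 are across; that first reaches 8 at t = 4, so at least 7 crossings are needed.
The safety rule pushes this higher. Following every safe sequence of crossings, the most of the 8 that can be at the rooftop as the service lift arrives there on crossing 7 is 7 — never all 8.
So no plan with fewer than 9 crossings exists, and this one achieves 9:
1. parent B and toddler B cross → the rooftop.
2. parent B crosses ← the basement.
3. parent B, parent D, and toddler D cross → the rooftop.
4. parent B and toddler B cross ← the basement.
5. parent A, parent B, and parent C cross → the rooftop.
6. toddler D crosses ← the basement.
7. toddler B and toddler D cross → the rooftop.
8. toddler B crosses ← the basement.
9. toddler A, toddler B, and toddler C cross → the rooftop.

9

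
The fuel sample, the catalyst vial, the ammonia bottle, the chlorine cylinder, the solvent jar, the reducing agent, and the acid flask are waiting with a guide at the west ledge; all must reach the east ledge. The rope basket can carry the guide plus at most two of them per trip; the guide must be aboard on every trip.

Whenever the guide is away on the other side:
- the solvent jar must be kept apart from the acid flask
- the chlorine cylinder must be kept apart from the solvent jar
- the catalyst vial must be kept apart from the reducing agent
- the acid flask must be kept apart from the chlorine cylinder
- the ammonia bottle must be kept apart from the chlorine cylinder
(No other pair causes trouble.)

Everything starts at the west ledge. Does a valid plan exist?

No

Whatever the first load, the items left behind include a forbidden pair without the guide. No opening move is safe, so no plan exists.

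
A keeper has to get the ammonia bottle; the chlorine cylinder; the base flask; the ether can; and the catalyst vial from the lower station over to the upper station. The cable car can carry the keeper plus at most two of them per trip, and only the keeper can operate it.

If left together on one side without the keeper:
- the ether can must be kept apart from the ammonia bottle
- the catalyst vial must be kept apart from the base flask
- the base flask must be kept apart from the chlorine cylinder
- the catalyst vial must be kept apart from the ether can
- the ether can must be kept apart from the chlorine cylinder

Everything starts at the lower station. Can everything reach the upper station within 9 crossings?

Yes — this plan uses 7 crossings (≤ 9):
1. Keeper goes to the upper station with the base flask and the ether can.
2. Keeper goes back to the lower station alone.
3. Keeper goes to the upper station with the ammonia bottle.
4. Keeper goes back to the lower station with the ether can.
5. Keeper goes to the upper station with the catalyst vial and the chlorine cylinder.
6. Keeper goes back to the lower station with the base flask.
7. Keeper goes to the upper station with the base flask and the ether can.

Yes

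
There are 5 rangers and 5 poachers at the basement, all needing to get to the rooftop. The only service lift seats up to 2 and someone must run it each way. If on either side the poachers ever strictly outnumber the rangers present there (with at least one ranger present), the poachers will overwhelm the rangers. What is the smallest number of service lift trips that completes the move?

impossible

Following every safe sequence of crossings from the start, the most of the 10 that can be at the rooftop as the service lift arrives there on crossings 1, 3, 5, 7 is 2, 3, 4, 5 respectively; the best ever achieved is 5 of 10.
From crossing 9 on, no configuration arises that was not already reachable earlier: only 13 distinct safe configurations (who is on which side, and where the service lift is) can ever be reached, none of them has everyone across, and every continuation just revisits them. They are: 0 rangers + 0 poachers across (service lift back at the start); 0 rangers + 1 poacher across (service lift there); 0 rangers + 1 poacher across (service lift back at the start); 0 rangers + 2 poachers across (service lift there); 0 rangers + 2 poachers across (service lift back at the start); 0 rangers + 3 poachers across (service lift there); 0 rangers + 3 poachers across (service lift back at the start); 0 rangers + 4 poachers across (service lift there); 0 rangers + 4 poachers across (service lift back at the start); 0 rangers + 5 poachers across (service lift there); 1 ranger + 1 poacher across (service lift there); 1 ranger + 1 poacher across (service lift back at the start); 2 rangers + 2 poachers across (service lift there). So no valid plan exists.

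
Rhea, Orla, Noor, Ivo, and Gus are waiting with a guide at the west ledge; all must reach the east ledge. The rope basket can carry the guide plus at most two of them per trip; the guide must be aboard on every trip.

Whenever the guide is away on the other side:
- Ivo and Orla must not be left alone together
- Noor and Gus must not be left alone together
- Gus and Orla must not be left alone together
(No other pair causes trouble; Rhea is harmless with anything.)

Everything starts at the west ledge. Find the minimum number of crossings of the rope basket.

Counting alone: the guide can take at most 2 across per trip to the east ledge, so moving all 5 needs at least 3 loaded trips out, with a return between consecutive ones — at least 5 crossings.
The plan below uses exactly 5 crossings, so it is optimal:
1. Guide goes to the east ledge with Noor and Orla.  [the west ledge: Gus, Ivo, Rhea | the east ledge: Noor, Orla]
2. Guide goes back to the west ledge alone.  [the west ledge: Gus, Ivo, Rhea | the east ledge: Noor, Orla]
3. Guide goes to the east ledge with Rhea.  [the west ledge: Gus, Ivo | the east ledge: Noor, Orla, Rhea]
4. Guide goes back to the west ledge alone.  [the west ledge: Gus, Ivo | the east ledge: Noor, Orla, Rhea]
5. Guide goes to the east ledge with Gus and Ivo.  [the west ledge: — | the east ledge: Gus, Ivo, Noor, Orla, Rhea]

5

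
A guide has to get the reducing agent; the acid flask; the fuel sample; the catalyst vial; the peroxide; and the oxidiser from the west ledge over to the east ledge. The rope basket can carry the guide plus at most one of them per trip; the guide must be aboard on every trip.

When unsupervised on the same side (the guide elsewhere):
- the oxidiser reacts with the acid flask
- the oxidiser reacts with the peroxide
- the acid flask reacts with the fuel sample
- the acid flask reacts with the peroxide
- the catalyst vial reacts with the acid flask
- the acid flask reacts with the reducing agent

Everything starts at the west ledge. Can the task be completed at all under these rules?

Whatever the first load, the items left behind include a forbidden pair without the guide. No opening move is safe, so no plan exists.

No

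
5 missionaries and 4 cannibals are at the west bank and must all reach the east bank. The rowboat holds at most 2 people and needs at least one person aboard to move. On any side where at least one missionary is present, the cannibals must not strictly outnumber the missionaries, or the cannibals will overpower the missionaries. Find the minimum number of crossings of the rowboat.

15

Counting alone: each trip to the east bank takes at most 2 across and each return brings at least 1 back, so after t trips out (and t−1 returns) at most 2t − (t−1) of the 9 are across; that first reaches 9 at t = 8, so at least 15 crossings are needed.
The plan below uses exactly 15 crossings, so it is optimal:
1. 2 cannibals → the east bank.  (the west bank: 5M 2C; the east bank: 0M 2C)
2. 1 cannibal ← the west bank.  (the west bank: 5M 3C; the east bank: 0M 1C)
3. 2 cannibals → the east bank.  (the west bank: 5M 1C; the east bank: 0M 3C)
4. 1 cannibal ← the west bank.  (the west bank: 5M 2C; the east bank: 0M 2C)
5. 2 missionaries → the east bank.  (the west bank: 3M 2C; the east bank: 2M 2C)
6. 1 cannibal ← the west bank.  (the west bank: 3M 3C; the east bank: 2M 1C)
7. 1 missionary and 1 cannibal → the east bank.  (the west bank: 2M 2C; the east bank: 3M 2C)
8. 1 missionary ← the west bank.  (the west bank: 3M 2C; the east bank: 2M 2C)
9. 1 missionary and 1 cannibal → the east bank.  (the west bank: 2M 1C; the east bank: 3M 3C)
10. 1 cannibal ← the west bank.  (the west bank: 2M 2C; the east bank: 3M 2C)
11. 1 missionary and 1 cannibal → the east bank.  (the west bank: 1M 1C; the east bank: 4M 3C)
12. 1 missionary ← the west bank.  (the west bank: 2M 1C; the east bank: 3M 3C)
13. 1 missionary and 1 cannibal → the east bank.  (the west bank: 1M 0C; the east bank: 4M 4C)
14. 1 cannibal ← the west bank.  (the west bank: 1M 1C; the east bank: 4M 3C)
15. 1 missionary and 1 cannibal → the east bank.  (the west bank: 0M 0C; the east bank: 5M 4C)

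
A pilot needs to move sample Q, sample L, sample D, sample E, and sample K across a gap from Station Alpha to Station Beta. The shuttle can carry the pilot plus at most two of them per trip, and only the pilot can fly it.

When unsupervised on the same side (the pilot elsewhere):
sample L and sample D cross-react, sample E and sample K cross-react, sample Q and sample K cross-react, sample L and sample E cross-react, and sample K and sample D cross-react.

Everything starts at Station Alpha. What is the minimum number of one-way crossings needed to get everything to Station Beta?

Counting alone: the pilot can take at most 2 across per trip to Station Beta, so moving all 5 needs at least 3 loaded trips out, with a return between consecutive ones — at least 5 crossings.
The safety rule pushes this higher. Following every safe sequence of crossings, the most of the 5 that can be at Station Beta as the shuttle arrives there on crossing 5 is 4 — never all 5.
So no plan with fewer than 7 crossings exists, and this one achieves 7:
1. Pilot goes to Station Beta with sample K and sample L.  [Station Alpha: sample D, sample E, sample Q | Station Beta: sample K, sample L]
2. Pilot goes back to Station Alpha alone.  [Station Alpha: sample D, sample E, sample Q | Station Beta: sample K, sample L]
3. Pilot goes to Station Beta with sample Q.  [Station Alpha: sample D, sample E | Station Beta: sample K, sample L, sample Q]
4. Pilot goes back to Station Alpha with sample K.  [Station Alpha: sample D, sample E, sample K | Station Beta: sample L, sample Q]
5. Pilot goes to Station Beta with sample D and sample E.  [Station Alpha: sample K | Station Beta: sample D, sample E, sample L, sample Q]
6. Pilot goes back to Station Alpha with sample L.  [Station Alpha: sample K, sample L | Station Beta: sample D, sample E, sample Q]
7. Pilot goes to Station Beta with sample K and sample L.  [Station Alpha: — | Station Beta: sample D, sample E, sample K, sample L, sample Q]

7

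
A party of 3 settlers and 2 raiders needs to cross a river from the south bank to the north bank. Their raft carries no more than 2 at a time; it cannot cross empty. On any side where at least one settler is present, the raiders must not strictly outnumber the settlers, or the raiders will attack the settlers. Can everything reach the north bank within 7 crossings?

Yes — this plan uses 7 crossings (≤ 7):
1. 2 raiders → the north bank.  (the south bank: 3S 0R; the north bank: 0S 2R)
2. 1 raider ← the south bank.  (the south bank: 3S 1R; the north bank: 0S 1R)
3. 2 settlers → the north bank.  (the south bank: 1S 1R; the north bank: 2S 1R)
4. 1 settler ← the south bank.  (the south bank: 2S 1R; the north bank: 1S 1R)
5. 1 settler and 1 raider → the north bank.  (the south bank: 1S 0R; the north bank: 2S 2R)
6. 1 raider ← the south bank.  (the south bank: 1S 1R; the north bank: 2S 1R)
7. 1 settler and 1 raider → the north bank.  (the south bank: 0S 0R; the north bank: 3S 2R)

Yes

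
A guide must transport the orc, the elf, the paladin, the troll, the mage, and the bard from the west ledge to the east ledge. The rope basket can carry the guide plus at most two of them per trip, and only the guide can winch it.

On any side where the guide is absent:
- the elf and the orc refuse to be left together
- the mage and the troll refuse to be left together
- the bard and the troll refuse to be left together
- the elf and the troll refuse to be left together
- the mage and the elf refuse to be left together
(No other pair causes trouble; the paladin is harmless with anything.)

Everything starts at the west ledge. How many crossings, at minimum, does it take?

Counting alone: the guide can take at most 2 across per trip to the east ledge, so moving all 6 needs at least 3 loaded trips out, with a return between consecutive ones — at least 5 crossings.
The safety rule pushes this higher. Following every safe sequence of crossings, the most of the 6 that can be at the east ledge as the rope basket arrives there on crossings 5, 7 is 4, 5 respectively — never all 6.
So no plan with fewer than 9 crossings exists, and this one achieves 9:
1. Guide goes to the east ledge with the elf and the troll.  [the west ledge: the bard, the mage, the orc, the paladin | the east ledge: the elf, the troll]
2. Guide goes back to the west ledge with the elf.  [the west ledge: the bard, the elf, the mage, the orc, the paladin | the east ledge: the troll]
3. Guide goes to the east ledge with the elf and the orc.  [the west ledge: the bard, the mage, the paladin | the east ledge: the elf, the orc, the troll]
4. Guide goes back to the west ledge with the elf.  [the west ledge: the bard, the elf, the mage, the paladin | the east ledge: the orc, the troll]
5. Guide goes to the east ledge with the elf and the paladin.  [the west ledge: the bard, the mage | the east ledge: the elf, the orc, the paladin, the troll]
6. Guide goes back to the west ledge with the elf.  [the west ledge: the bard, the elf, the mage | the east ledge: the orc, the paladin, the troll]
7. Guide goes to the east ledge with the bard and the mage.  [the west ledge: the elf | the east ledge: the bard, the mage, the orc, the paladin, the troll]
8. Guide goes back to the west ledge with the troll.  [the west ledge: the elf, the troll | the east ledge: the bard, the mage, the orc, the paladin]
9. Guide goes to the east ledge with the elf and the troll.  [the west ledge: — | the east ledge: the bard, the elf, the mage, the orc, the paladin, the troll]

9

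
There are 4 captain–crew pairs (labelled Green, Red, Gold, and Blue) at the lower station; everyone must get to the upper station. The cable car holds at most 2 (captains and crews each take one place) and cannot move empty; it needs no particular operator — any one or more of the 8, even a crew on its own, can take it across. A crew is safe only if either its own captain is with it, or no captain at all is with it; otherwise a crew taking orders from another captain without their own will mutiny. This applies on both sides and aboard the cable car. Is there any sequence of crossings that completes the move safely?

No

Following every safe sequence of crossings from the start, the most of the 8 that can be at the upper station as the cable car arrives there on crossings 1, 3, 5 is 2, 3, 4 respectively; the best ever achieved is 4 of 8.
From crossing 7 on, no configuration arises that was not already reachable earlier: only 44 distinct safe configurations (who is on which side, and where the cable car is) can ever be reached, none of them has everyone across, and every continuation just revisits them. So no valid plan exists.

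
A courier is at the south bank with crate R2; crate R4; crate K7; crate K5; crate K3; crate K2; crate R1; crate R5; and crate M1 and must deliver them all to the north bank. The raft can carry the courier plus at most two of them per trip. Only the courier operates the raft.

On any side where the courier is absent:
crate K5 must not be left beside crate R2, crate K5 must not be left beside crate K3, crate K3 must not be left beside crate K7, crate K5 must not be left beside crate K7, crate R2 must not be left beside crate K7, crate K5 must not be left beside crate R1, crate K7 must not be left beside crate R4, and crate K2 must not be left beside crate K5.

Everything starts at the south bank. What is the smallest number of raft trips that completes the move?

Counting alone: the courier can take at most 2 across per trip to the north bank, so moving all 9 needs at least 5 loaded trips out, with a return between consecutive ones — at least 9 crossings.
The safety rule pushes this higher. Following every safe sequence of crossings, the most of the 9 that can be at the north bank as the raft arrives there on crossings 9, 11, 13 is 6, 7, 8 respectively — never all 9.
So no plan with fewer than 15 crossings exists, and this one achieves 15:
1. Courier goes to the north bank with crate K5 and crate K7.
2. Courier goes back to the south bank with crate K7.
3. Courier goes to the north bank with crate K7 and crate R4.
4. Courier goes back to the south bank with crate K7.
5. Courier goes to the north bank with crate K3 and crate R2.
6. Courier goes back to the south bank with crate K5.
7. Courier goes to the north bank with crate K2 and crate K5.
8. Courier goes back to the south bank with crate K5.
9. Courier goes to the north bank with crate K7 and crate R1.
10. Courier goes back to the south bank with crate K7.
11. Courier goes to the north bank with crate K7 and crate R5.
12. Courier goes back to the south bank with crate K7.
13. Courier goes to the north bank with crate K7 and crate M1.
14. Courier goes back to the south bank with crate K7.
15. Courier goes to the north bank with crate K5 and crate K7.

15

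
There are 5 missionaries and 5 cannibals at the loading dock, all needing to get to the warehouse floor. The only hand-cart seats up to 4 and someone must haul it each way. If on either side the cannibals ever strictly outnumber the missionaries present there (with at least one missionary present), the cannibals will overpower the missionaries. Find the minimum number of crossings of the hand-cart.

Counting alone: each trip to the warehouse floor takes at most 4 across and each return brings at least 1 back, so after t trips out (and t−1 returns) at most 4t − (t−1) of the 10 are across; that first reaches 10 at t = 3, so at least 5 crossings are needed.
The safety rule pushes this higher. Following every safe sequence of crossings, the most of the 10 that can be at the warehouse floor as the hand-cart arrives there on crossing 5 is 9 — never all 10.
So no plan with fewer than 7 crossings exists, and this one achieves 7:
1. 2 cannibals → the warehouse floor.  (the loading dock: 5M 3C; the warehouse floor: 0M 2C)
2. 1 cannibal ← the loading dock.  (the loading dock: 5M 4C; the warehouse floor: 0M 1C)
3. 4 cannibals → the warehouse floor.  (the loading dock: 5M 0C; the warehouse floor: 0M 5C)
4. 1 cannibal ← the loading dock.  (the loading dock: 5M 1C; the warehouse floor: 0M 4C)
5. 4 missionaries → the warehouse floor.  (the loading dock: 1M 1C; the warehouse floor: 4M 4C)
6. 1 missionary and 1 cannibal ← the loading dock.  (the loading dock: 2M 2C; the warehouse floor: 3M 3C)
7. 2 missionaries and 2 cannibals → the warehouse floor.  (the loading dock: 0M 0C; the warehouse floor: 5M 5C)

7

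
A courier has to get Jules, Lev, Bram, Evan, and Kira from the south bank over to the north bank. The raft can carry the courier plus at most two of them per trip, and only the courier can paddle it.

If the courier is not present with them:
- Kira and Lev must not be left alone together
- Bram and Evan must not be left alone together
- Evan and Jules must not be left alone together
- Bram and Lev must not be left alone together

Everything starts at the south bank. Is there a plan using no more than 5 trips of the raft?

Counting alone: the courier can take at most 2 across per trip to the north bank, so moving all 5 needs at least 3 loaded trips out, with a return between consecutive ones — at least 5 crossings.
The safety rule pushes this higher. Following every safe sequence of crossings, the most of the 5 that can be at the north bank as the raft arrives there on crossing 5 is 4 — never all 5.
So the move cannot be finished within 5 crossings. (The shortest complete plan takes 7:)
1. Courier goes to the north bank with Evan and Lev.
2. Courier goes back to the south bank alone.
3. Courier goes to the north bank with Jules.
4. Courier goes back to the south bank with Evan.
5. Courier goes to the north bank with Bram and Kira.
6. Courier goes back to the south bank with Lev.
7. Courier goes to the north bank with Evan and Lev.

No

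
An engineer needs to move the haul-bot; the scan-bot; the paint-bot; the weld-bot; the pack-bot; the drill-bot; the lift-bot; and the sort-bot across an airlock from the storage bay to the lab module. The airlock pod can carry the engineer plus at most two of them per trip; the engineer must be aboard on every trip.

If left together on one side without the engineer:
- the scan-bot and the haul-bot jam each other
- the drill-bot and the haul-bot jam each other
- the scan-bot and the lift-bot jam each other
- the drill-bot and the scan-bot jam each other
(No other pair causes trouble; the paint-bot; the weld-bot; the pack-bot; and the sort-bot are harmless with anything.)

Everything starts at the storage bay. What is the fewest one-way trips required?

13

Counting alone: the engineer can take at most 2 across per trip to the lab module, so moving all 8 needs at least 4 loaded trips out, with a return between consecutive ones — at least 7 crossings.
The safety rule pushes this higher. Following every safe sequence of crossings, the most of the 8 that can be at the lab module as the airlock pod arrives there on crossings 7, 9, 11 is 5, 6, 7 respectively — never all 8.
So no plan with fewer than 13 crossings exists, and this one achieves 13:
1. Engineer goes to the lab module with the haul-bot and the scan-bot.
2. Engineer goes back to the storage bay with the haul-bot.
3. Engineer goes to the lab module with the haul-bot and the paint-bot.
4. Engineer goes back to the storage bay with the haul-bot.
5. Engineer goes to the lab module with the haul-bot and the weld-bot.
6. Engineer goes back to the storage bay with the haul-bot.
7. Engineer goes to the lab module with the haul-bot and the pack-bot.
8. Engineer goes back to the storage bay with the haul-bot.
9. Engineer goes to the lab module with the haul-bot and the lift-bot.
10. Engineer goes back to the storage bay with the scan-bot.
11. Engineer goes to the lab module with the scan-bot and the sort-bot.
12. Engineer goes back to the storage bay with the scan-bot.
13. Engineer goes to the lab module with the drill-bot and the scan-bot.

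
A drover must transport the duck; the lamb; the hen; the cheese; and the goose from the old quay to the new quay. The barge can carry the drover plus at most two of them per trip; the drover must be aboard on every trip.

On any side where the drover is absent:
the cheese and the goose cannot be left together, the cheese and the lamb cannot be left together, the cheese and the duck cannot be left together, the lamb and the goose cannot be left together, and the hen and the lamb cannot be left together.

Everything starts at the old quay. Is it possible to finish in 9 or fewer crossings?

Yes — this plan uses 7 crossings (≤ 9):
1. Drover goes to the new quay with the cheese and the lamb.  [the old quay: the duck, the goose, the hen | the new quay: the cheese, the lamb]
2. Drover goes back to the old quay with the lamb.  [the old quay: the duck, the goose, the hen, the lamb | the new quay: the cheese]
3. Drover goes to the new quay with the duck and the lamb.  [the old quay: the goose, the hen | the new quay: the cheese, the duck, the lamb]
4. Drover goes back to the old quay with the cheese.  [the old quay: the cheese, the goose, the hen | the new quay: the duck, the lamb]
5. Drover goes to the new quay with the goose and the hen.  [the old quay: the cheese | the new quay: the duck, the goose, the hen, the lamb]
6. Drover goes back to the old quay with the lamb.  [the old quay: the cheese, the lamb | the new quay: the duck, the goose, the hen]
7. Drover goes to the new quay with the cheese and the lamb.  [the old quay: — | the new quay: the cheese, the duck, the goose, the hen, the lamb]

Yes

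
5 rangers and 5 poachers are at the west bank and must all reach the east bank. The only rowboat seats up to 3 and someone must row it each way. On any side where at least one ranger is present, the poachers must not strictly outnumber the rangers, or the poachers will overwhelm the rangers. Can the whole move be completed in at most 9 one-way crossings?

No

Counting alone: each trip to the east bank takes at most 3 across and each return brings at least 1 back, so after t trips out (and t−1 returns) at most 3t − (t−1) of the 10 are across; that first reaches 10 at t = 5, so at least 9 crossings are needed.
The safety rule pushes this higher. Following every safe sequence of crossings, the most of the 10 that can be at the east bank as the rowboat arrives there on crossing 9 is 9 — never all 10.
So the move cannot be finished within 9 crossings. (The shortest complete plan takes 11:)
1. 2 poachers → the east bank.  (the west bank: 5R 3P; the east bank: 0R 2P)
2. 1 poacher ← the west bank.  (the west bank: 5R 4P; the east bank: 0R 1P)
3. 3 poachers → the east bank.  (the west bank: 5R 1P; the east bank: 0R 4P)
4. 1 poacher ← the west bank.  (the west bank: 5R 2P; the east bank: 0R 3P)
5. 3 rangers → the east bank.  (the west bank: 2R 2P; the east bank: 3R 3P)
6. 1 ranger and 1 poacher ← the west bank.  (the west bank: 3R 3P; the east bank: 2R 2P)
7. 3 rangers → the east bank.  (the west bank: 0R 3P; the east bank: 5R 2P)
8. 1 poacher ← the west bank.  (the west bank: 0R 4P; the east bank: 5R 1P)
9. 2 poachers → the east bank.  (the west bank: 0R 2P; the east bank: 5R 3P)
10. 1 poacher ← the west bank.  (the west bank: 0R 3P; the east bank: 5R 2P)
11. 3 poachers → the east bank.  (the west bank: 0R 0P; the east bank: 5R 5P)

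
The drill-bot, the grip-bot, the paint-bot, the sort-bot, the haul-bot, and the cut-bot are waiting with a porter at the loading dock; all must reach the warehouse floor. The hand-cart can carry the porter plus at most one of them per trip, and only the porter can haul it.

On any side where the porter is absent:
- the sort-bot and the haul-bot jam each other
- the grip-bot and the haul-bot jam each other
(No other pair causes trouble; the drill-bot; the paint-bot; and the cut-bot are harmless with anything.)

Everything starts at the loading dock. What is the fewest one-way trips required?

13

Counting alone: the porter can take at most 1 across per trip to the warehouse floor, so moving all 6 needs at least 6 loaded trips out, with a return between consecutive ones — at least 11 crossings.
The safety rule pushes this higher. Following every safe sequence of crossings, the most of the 6 that can be at the warehouse floor as the hand-cart arrives there on crossing 11 is 5 — never all 6.
So no plan with fewer than 13 crossings exists, and this one achieves 13:
1. Porter goes to the warehouse floor with the haul-bot.
2. Porter goes back to the loading dock alone.
3. Porter goes to the warehouse floor with the drill-bot.
4. Porter goes back to the loading dock alone.
5. Porter goes to the warehouse floor with the grip-bot.
6. Porter goes back to the loading dock with the haul-bot.
7. Porter goes to the warehouse floor with the sort-bot.
8. Porter goes back to the loading dock alone.
9. Porter goes to the warehouse floor with the paint-bot.
10. Porter goes back to the loading dock alone.
11. Porter goes to the warehouse floor with the cut-bot.
12. Porter goes back to the loading dock alone.
13. Porter goes to the warehouse floor with the haul-bot.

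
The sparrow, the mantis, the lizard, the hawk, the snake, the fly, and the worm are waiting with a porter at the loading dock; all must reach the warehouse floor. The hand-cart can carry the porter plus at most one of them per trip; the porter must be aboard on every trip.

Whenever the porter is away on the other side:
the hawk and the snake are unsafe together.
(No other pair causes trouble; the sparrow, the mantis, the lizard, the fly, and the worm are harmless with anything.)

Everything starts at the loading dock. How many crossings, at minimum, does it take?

Counting alone: the porter can take at most 1 across per trip to the warehouse floor, so moving all 7 needs at least 7 loaded trips out, with a return between consecutive ones — at least 13 crossings.
The plan below uses exactly 13 crossings, so it is optimal:
1. Porter goes to the warehouse floor with the hawk.
2. Porter goes back to the loading dock alone.
3. Porter goes to the warehouse floor with the sparrow.
4. Porter goes back to the loading dock alone.
5. Porter goes to the warehouse floor with the mantis.
6. Porter goes back to the loading dock alone.
7. Porter goes to the warehouse floor with the lizard.
8. Porter goes back to the loading dock alone.
9. Porter goes to the warehouse floor with the fly.
10. Porter goes back to the loading dock alone.
11. Porter goes to the warehouse floor with the worm.
12. Porter goes back to the loading dock alone.
13. Porter goes to the warehouse floor with the snake.

13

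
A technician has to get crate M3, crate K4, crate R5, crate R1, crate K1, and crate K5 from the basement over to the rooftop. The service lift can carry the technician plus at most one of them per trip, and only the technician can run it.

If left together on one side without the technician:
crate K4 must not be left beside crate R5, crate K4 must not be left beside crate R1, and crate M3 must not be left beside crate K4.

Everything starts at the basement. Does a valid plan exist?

Following every safe sequence of crossings from the start, the most of the 6 that can be at the rooftop as the service lift arrives there on crossings 1, 3, 5, 7 is 1, 2, 3, 4 respectively; the best ever achieved is 4 of 6.
From crossing 9 on, no configuration arises that was not already reachable earlier: only 36 distinct safe configurations (who is on which side, and where the service lift is) can ever be reached, none of them has everyone across, and every continuation just revisits them. So no valid plan exists.

No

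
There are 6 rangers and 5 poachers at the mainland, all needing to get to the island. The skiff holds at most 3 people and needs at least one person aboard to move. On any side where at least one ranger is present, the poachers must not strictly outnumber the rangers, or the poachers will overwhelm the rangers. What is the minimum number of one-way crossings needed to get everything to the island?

9

Counting alone: each trip to the island takes at most 3 across and each return brings at least 1 back, so after t trips out (and t−1 returns) at most 3t − (t−1) of the 11 are across; that first reaches 11 at t = 5, so at least 9 crossings are needed.
The plan below uses exactly 9 crossings, so it is optimal:
1. 3 poachers → the island.  (the mainland: 6R 2P; the island: 0R 3P)
2. 1 poacher ← the mainland.  (the mainland: 6R 3P; the island: 0R 2P)
3. 3 rangers → the island.  (the mainland: 3R 3P; the island: 3R 2P)
4. 1 ranger ← the mainland.  (the mainland: 4R 3P; the island: 2R 2P)
5. 2 rangers and 1 poacher → the island.  (the mainland: 2R 2P; the island: 4R 3P)
6. 1 ranger ← the mainland.  (the mainland: 3R 2P; the island: 3R 3P)
7. 2 rangers and 1 poacher → the island.  (the mainland: 1R 1P; the island: 5R 4P)
8. 1 ranger ← the mainland.  (the mainland: 2R 1P; the island: 4R 4P)
9. 2 rangers and 1 poacher → the island.  (the mainland: 0R 0P; the island: 6R 5P)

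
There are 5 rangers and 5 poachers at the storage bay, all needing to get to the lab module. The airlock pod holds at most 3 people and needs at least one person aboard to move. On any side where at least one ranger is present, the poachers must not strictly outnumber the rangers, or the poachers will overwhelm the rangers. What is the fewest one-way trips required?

11

Counting alone: each trip to the lab module takes at most 3 across and each return brings at least 1 back, so after t trips out (and t−1 returns) at most 3t − (t−1) of the 10 are across; that first reaches 10 at t = 5, so at least 9 crossings are needed.
The safety rule pushes this higher. Following every safe sequence of crossings, the most of the 10 that can be at the lab module as the airlock pod arrives there on crossing 9 is 9 — never all 10.
So no plan with fewer than 11 crossings exists, and this one achieves 11:
1. 2 poachers → the lab module.  (the storage bay: 5R 3P; the lab module: 0R 2P)
2. 1 poacher ← the storage bay.  (the storage bay: 5R 4P; the lab module: 0R 1P)
3. 3 poachers → the lab module.  (the storage bay: 5R 1P; the lab module: 0R 4P)
4. 1 poacher ← the storage bay.  (the storage bay: 5R 2P; the lab module: 0R 3P)
5. 3 rangers → the lab module.  (the storage bay: 2R 2P; the lab module: 3R 3P)
6. 1 ranger and 1 poacher ← the storage bay.  (the storage bay: 3R 3P; the lab module: 2R 2P)
7. 3 rangers → the lab module.  (the storage bay: 0R 3P; the lab module: 5R 2P)
8. 1 poacher ← the storage bay.  (the storage bay: 0R 4P; the lab module: 5R 1P)
9. 2 poachers → the lab module.  (the storage bay: 0R 2P; the lab module: 5R 3P)
10. 1 poacher ← the storage bay.  (the storage bay: 0R 3P; the lab module: 5R 2P)
11. 3 poachers → the lab module.  (the storage bay: 0R 0P; the lab module: 5R 5P)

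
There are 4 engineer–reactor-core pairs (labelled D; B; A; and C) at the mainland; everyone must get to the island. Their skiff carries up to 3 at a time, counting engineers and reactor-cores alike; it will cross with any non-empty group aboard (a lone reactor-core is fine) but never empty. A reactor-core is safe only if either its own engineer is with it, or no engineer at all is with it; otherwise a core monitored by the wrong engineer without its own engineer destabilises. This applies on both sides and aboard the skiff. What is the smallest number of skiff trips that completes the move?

9

Counting alone: each trip to the island takes at most 3 across and each return brings at least 1 back, so after t trips out (and t−1 returns) at most 3t − (t−1) of the 8 are across; that first reaches 8 at t = 4, so at least 7 crossings are needed.
The safety rule pushes this higher. Following every safe sequence of crossings, the most of the 8 that can be at the island as the skiff arrives there on crossing 7 is 7 — never all 8.
So no plan with fewer than 9 crossings exists, and this one achieves 9:
1. engineer D and reactor-core D cross → the island.
2. engineer D crosses ← the mainland.
3. engineer B, engineer D, and reactor-core B cross → the island.
4. engineer D and reactor-core D cross ← the mainland.
5. engineer A, engineer C, and engineer D cross → the island.
6. reactor-core B crosses ← the mainland.
7. reactor-core B and reactor-core D cross → the island.
8. reactor-core D crosses ← the mainland.
9. reactor-core A, reactor-core C, and reactor-core D cross → the island.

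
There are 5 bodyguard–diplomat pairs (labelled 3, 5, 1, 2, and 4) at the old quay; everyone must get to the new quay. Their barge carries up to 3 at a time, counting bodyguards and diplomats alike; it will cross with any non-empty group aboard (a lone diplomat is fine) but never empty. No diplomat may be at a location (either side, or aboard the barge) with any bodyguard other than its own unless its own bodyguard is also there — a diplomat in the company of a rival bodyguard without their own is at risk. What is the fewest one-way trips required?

11

Counting alone: each trip to the new quay takes at most 3 across and each return brings at least 1 back, so after t trips out (and t−1 returns) at most 3t − (t−1) of the 10 are across; that first reaches 10 at t = 5, so at least 9 crossings are needed.
The safety rule pushes this higher. Following every safe sequence of crossings, the most of the 10 that can be at the new quay as the barge arrives there on crossing 9 is 9 — never all 10.
So no plan with fewer than 11 crossings exists, and this one achieves 11:
1. bodyguard 3 and diplomat 3 cross → the new quay.
2. bodyguard 3 crosses ← the old quay.
3. diplomat 1, diplomat 2, and diplomat 5 cross → the new quay.
4. diplomat 3 crosses ← the old quay.
5. bodyguard 1, bodyguard 2, and bodyguard 5 cross → the new quay.
6. bodyguard 5 and diplomat 5 cross ← the old quay.
7. bodyguard 3, bodyguard 4, and bodyguard 5 cross → the new quay.
8. diplomat 1 crosses ← the old quay.
9. diplomat 3 and diplomat 5 cross → the new quay.
10. diplomat 3 crosses ← the old quay.
11. diplomat 1, diplomat 3, and diplomat 4 cross → the new quay.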